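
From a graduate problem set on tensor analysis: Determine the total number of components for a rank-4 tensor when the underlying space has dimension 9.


The number of components of a rank-r tensor in d dimensions is d^r.
Here d = 9 and r = 4.
9^4 = 6561

6561


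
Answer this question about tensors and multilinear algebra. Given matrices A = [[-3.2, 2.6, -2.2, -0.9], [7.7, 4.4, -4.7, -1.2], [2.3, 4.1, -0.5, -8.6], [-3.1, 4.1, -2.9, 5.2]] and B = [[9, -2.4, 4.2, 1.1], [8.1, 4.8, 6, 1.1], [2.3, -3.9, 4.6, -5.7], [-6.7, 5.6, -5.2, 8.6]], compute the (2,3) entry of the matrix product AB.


(AB)_{ij} = sum_k A_{ik} B_{kj}.
For i=2, j=3:
A_{21} * B_{13} = 7.7 * 4.2 = 32.34
A_{22} * B_{23} = 4.4 * 6 = 26.4
A_{23} * B_{33} = -4.7 * 4.6 = -21.62
A_{24} * B_{43} = -1.2 * -5.2 = 6.24
Sum = 32.34 + 26.4 + -21.62 + 6.24 = 43.36

43.36


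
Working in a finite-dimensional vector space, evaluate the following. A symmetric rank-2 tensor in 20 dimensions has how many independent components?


A symmetric rank-2 tensor in d dimensions has d(d+1)/2 independent components.
d = 20
d(d+1)/2 = 20 * 21 / 2 = 420 / 2 = 210

210


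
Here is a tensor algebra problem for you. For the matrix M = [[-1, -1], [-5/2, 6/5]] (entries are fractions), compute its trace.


The trace is the sum of diagonal entries.
Diagonal: M[1,1] = -1, M[2,2] = 6/5
Tr(M) = -1 + 6/5
Computing step by step:
After adding M[1,1]: -1
After adding M[2,2]: 1/5
Tr(M) = 1/5

1/5


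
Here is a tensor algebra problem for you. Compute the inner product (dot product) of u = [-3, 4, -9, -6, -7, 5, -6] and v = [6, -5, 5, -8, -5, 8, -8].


The inner product u . v = sum of u_i * v_i.
Term-by-term: -3 * 6, 4 * -5, -9 * 5, -6 * -8, -7 * -5, 5 * 8, -6 * -8
Products: -18, -20, -45, 48, 35, 40, 48
Sum = -18 + -20 + -45 + 48 + 35 + 40 + 48 = 88

88


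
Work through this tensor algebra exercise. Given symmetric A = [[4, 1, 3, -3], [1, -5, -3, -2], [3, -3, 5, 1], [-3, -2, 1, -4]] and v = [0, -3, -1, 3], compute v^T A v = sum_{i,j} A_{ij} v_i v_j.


First compute Av:
(Av)_1 = 4*0 + 1*-3 + 3*-1 + -3*3 = -15
(Av)_2 = 1*0 + -5*-3 + -3*-1 + -2*3 = 12
(Av)_3 = 3*0 + -3*-3 + 5*-1 + 1*3 = 7
(Av)_4 = -3*0 + -2*-3 + 1*-1 + -4*3 = -7
Av = [-15, 12, 7, -7]
Then v^T (Av) = 0*-15 + -3*12 + -1*7 + 3*-7
= 0 + -36 + -7 + -21 = -64

-64


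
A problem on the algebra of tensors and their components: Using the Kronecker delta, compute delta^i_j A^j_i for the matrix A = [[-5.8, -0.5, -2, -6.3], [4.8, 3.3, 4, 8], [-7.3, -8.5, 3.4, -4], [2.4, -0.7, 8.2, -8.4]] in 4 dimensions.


The contraction (trace) of a rank-2 tensor is the sum of its diagonal elements.
Diagonal entries: A[1,1] = -5.8, A[2,2] = 3.3, A[3,3] = 3.4, A[4,4] = -8.4
Tr(A) = -5.8 + 3.3 + 3.4 + -8.4 = -7.5

-7.5


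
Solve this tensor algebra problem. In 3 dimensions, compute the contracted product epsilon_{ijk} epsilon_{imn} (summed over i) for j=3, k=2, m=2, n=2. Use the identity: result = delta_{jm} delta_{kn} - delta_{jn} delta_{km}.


Using the identity: epsilon_{ijk} epsilon_{imn} = delta_{jm} delta_{kn} - delta_{jn} delta_{km}.
delta_{32} = 0
delta_{22} = 1
delta_{32} = 0
delta_{22} = 1
Result = 0 * 1 - 0 * 1 = 0 - 0 = 0

0


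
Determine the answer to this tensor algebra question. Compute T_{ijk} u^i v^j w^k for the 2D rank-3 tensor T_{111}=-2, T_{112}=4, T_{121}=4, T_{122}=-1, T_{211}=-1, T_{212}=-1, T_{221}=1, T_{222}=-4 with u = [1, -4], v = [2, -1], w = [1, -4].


S = sum over i,j,k of T_{ijk} u_i v_j w_k. Expanding all 8 terms:
T_{111}*u_1*v_1*w_1 = -2*1*2*1 = -4  (running total: -4)
T_{112}*u_1*v_1*w_2 = 4*1*2*-4 = -32  (running total: -36)
T_{121}*u_1*v_2*w_1 = 4*1*-1*1 = -4  (running total: -40)
T_{122}*u_1*v_2*w_2 = -1*1*-1*-4 = -4  (running total: -44)
T_{211}*u_2*v_1*w_1 = -1*-4*2*1 = 8  (running total: -36)
T_{212}*u_2*v_1*w_2 = -1*-4*2*-4 = -32  (running total: -68)
T_{221}*u_2*v_2*w_1 = 1*-4*-1*1 = 4  (running total: -64)
T_{222}*u_2*v_2*w_2 = -4*-4*-1*-4 = 64  (running total: 0)
S = 0

0


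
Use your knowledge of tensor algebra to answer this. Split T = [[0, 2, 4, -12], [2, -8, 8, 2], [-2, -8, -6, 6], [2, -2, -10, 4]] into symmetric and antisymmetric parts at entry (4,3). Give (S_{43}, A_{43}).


T_{43} = -10
T_{34} = 6
S_{43} = (-10 + 6)/2 = -4/2 = -2
A_{43} = (-10 - 6)/2 = -16/2 = -8
Check: S + A = -2 + -8 = -10 = T_{43}.

(-2, -8)


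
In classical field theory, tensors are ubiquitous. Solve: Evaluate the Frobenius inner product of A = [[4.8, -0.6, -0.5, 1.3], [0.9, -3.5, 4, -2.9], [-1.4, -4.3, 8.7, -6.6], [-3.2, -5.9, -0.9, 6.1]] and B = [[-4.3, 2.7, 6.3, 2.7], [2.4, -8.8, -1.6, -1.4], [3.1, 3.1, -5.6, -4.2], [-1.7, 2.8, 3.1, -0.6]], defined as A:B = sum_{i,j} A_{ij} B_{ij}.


A:B = sum over all i,j of A_{ij} * B_{ij}.
Row 1: 4.8*-4.3=-20.64, -0.6*2.7=-1.62, -0.5*6.3=-3.15, 1.3*2.7=3.51 => row sum = -21.9
Row 2: 0.9*2.4=2.16, -3.5*-8.8=30.8, 4*-1.6=-6.4, -2.9*-1.4=4.06 => row sum = 30.62
Row 3: -1.4*3.1=-4.34, -4.3*3.1=-13.33, 8.7*-5.6=-48.72, -6.6*-4.2=27.72 => row sum = -38.67
Row 4: -3.2*-1.7=5.44, -5.9*2.8=-16.52, -0.9*3.1=-2.79, 6.1*-0.6=-3.66 => row sum = -17.53
Total = -21.9 + 30.62 + -38.67 + -17.53 = -47.48

-47.48


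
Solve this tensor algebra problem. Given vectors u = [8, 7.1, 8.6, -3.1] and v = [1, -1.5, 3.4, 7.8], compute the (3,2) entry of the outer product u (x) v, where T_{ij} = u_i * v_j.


The outer product entry T_{ij} = u_i * v_j.
We need i=3, j=2.
u_3 = 8.6, v_2 = -1.5
T_{3,2} = 8.6 * -1.5 = -12.9

-12.9


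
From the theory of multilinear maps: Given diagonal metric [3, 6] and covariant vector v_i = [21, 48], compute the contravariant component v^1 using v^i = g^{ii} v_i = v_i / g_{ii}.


To raise an index with a diagonal metric: v^i = v_i / g_{ii}.
For index 1: v_1 = 21, g_{11} = 3
v^1 = 21 / 3 = 7

7


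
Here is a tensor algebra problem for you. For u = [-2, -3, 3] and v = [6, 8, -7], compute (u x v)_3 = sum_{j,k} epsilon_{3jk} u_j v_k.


(u x v)_3 = sum_{j,k} epsilon_{3jk} u_j v_k. Only permutations of (1,2,3) contribute; the two non-zero terms are:
eps_{312} u_1 v_2 = 1 * -2 * 8 = -16
eps_{321} u_2 v_1 = -1 * -3 * 6 = 18
(u x v)_3 = 2

2


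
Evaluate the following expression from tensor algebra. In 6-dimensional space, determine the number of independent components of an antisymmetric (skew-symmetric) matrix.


An antisymmetric rank-2 tensor satisfies A_{ij} = -A_{ji}, so diagonal entries are zero.
The independent components are the upper-triangular entries: C(n, 2) = n(n-1)/2.
n = 6
C(6, 2) = 6 * 5 / 2 = 30 / 2 = 15

15


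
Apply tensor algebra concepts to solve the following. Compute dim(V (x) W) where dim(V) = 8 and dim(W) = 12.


The dimension of a tensor product is the product of dimensions.
dim(V) = 8, dim(W) = 12
dim(V (x) W) = 8 * 12 = 96

96


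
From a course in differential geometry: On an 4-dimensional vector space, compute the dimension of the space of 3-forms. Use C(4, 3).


The dimension of the space of p-forms on an n-dimensional space is C(n, p).
n = 4, p = 3
C(4, 3) = 4! / (3! * 1!) = 4

4


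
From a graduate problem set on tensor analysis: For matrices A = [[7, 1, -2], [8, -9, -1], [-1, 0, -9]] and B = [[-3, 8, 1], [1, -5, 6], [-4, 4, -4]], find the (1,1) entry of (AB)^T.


(AB)^T_{ij} = (AB)_{ji} = sum_k A_{jk} B_{ki}.
For i=1, j=1 we need (AB)_{11}:
A_{11} * B_{11} = 7 * -3 = -21
A_{12} * B_{21} = 1 * 1 = 1
A_{13} * B_{31} = -2 * -4 = 8
Sum = -21 + 1 + 8 = -12

-12


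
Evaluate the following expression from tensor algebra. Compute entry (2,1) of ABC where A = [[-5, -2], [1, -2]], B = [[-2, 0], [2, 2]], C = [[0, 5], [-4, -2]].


(ABC)_{21} = sum_m (AB)_{2m} C_{m1}. First compute row 2 of AB.
(AB)_{21} = 1*-2 + -2*2 = -6
(AB)_{22} = 1*0 + -2*2 = -4
Now contract with column 1 of C:
(AB)_{21} * C_{11} = -6 * 0 = 0
(AB)_{22} * C_{21} = -4 * -4 = 16
(ABC)_{21} = 0 + 16 = 16

16


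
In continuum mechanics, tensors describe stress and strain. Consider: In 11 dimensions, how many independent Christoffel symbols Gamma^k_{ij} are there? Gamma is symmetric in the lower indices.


Christoffel symbols Gamma^k_{ij} are symmetric in i,j, so there are d * d(d+1)/2 independent symbols.
d = 11
d(d+1)/2 = 11 * 12 / 2 = 66
Total = 11 * 66 = 726

726


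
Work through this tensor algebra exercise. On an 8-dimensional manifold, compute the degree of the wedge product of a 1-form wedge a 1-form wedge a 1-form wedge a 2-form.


The degree of a wedge product is the sum of the degrees of the individual forms.
Degrees: 1, 1, 1, 2
Total degree = 1 + 1 + 1 + 2 = 5

5


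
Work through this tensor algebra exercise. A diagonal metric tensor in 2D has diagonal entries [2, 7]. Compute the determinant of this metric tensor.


For a diagonal metric, the determinant is the product of diagonal entries.
Diagonal entries: 2, 7
det(g) = 2 * 7 = 14

14


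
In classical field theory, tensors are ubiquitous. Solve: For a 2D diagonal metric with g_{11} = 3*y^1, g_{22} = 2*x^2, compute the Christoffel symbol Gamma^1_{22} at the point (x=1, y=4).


For a diagonal metric, Gamma^k_{ij} = (1/2) g^{kk} (dg_{ik}/dx_j + dg_{jk}/dx_i - dg_{ij}/dx_k).
The metric is diagonal, so g_{ab} = 0 for a != b.
At the given point: g_{11} = 12, g_{22} = 2
g^{11} = 1/12
dg_{21}/dx_2 = 0 (off-diagonal)
dg_{21}/dx_2 = 0 (off-diagonal)
dg_{22}/dx_1 = dg_{22}/dx_1 = 4
Numerator = 0 + 0 - 4 = -4
Gamma^1_{22} = -4 / (2 * 12) = -1/6

-1/6


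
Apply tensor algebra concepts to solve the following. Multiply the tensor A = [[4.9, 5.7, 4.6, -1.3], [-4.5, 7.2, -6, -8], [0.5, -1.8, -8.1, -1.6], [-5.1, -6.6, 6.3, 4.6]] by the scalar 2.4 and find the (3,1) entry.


Scalar multiplication: (cA)_{ij} = c * A_{ij}.
c = 2.4
A_{31} = 0.5
(cA)_{31} = 2.4 * 0.5 = 1.2

1.2


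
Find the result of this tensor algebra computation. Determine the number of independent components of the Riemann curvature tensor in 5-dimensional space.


The Riemann tensor in d dimensions has d^2(d^2 - 1)/12 independent components.
d = 5, so d^2 = 25
d^2 - 1 = 24
d^2(d^2 - 1) = 25 * 24 = 600
Divide by 12: 600 / 12 = 50

50


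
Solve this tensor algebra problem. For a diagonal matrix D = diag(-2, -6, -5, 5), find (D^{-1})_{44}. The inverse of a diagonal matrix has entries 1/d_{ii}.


For a diagonal matrix, the inverse has entries (D^{-1})_{ii} = 1/d_{ii}.
The diagonal entries are: d_{11} = -2, d_{22} = -6, d_{33} = -5, d_{44} = 5
We need (D^{-1})_{44} = 1/d_{44} = 1/5 = 1/5

1/5


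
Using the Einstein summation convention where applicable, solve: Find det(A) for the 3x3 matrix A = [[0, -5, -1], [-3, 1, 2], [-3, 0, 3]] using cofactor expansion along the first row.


Expanding along the first row, det(A) = a11*M_11 - a12*M_12 + a13*M_13, where M_1j is the (1,j) minor.
Minor M_11 = 1*3 - 2*0 = 3
Minor M_12 = -3*3 - 2*-3 = -3
Minor M_13 = -3*0 - 1*-3 = 3
det = 0*(3) - -5*(-3) + -1*(3)
    = 0 - 15 + -3
    = -18

-18


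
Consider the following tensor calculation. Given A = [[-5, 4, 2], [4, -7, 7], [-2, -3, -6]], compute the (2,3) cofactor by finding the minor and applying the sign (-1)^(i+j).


To find cofactor C_{23}, delete row 2 and column 3.
The resulting 2x2 submatrix is: [[-5, 4], [-2, -3]]
Minor M_{23} = -5*-3 - 4*-2
  = 15 - -8 = 23
Sign = (-1)^(2+3) = (-1)^5 = -1
Cofactor C_{23} = -1 * 23 = -23

-23


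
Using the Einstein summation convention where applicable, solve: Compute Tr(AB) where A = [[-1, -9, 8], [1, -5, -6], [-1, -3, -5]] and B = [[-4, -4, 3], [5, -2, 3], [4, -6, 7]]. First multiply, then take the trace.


Tr(AB) = sum_i (AB)_{ii} where (AB)_{ii} = sum_k A_{ik} B_{ki}.
(AB)_{11} = -1*-4 + -9*5 + 8*4 = -9
(AB)_{22} = 1*-4 + -5*-2 + -6*-6 = 42
(AB)_{33} = -1*3 + -3*3 + -5*7 = -47
Tr(AB) = -9 + 42 + -47 = -14

-14


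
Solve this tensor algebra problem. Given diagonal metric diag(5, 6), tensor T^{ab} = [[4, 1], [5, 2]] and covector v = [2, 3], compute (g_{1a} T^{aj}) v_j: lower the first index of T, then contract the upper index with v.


Step 1: lower the first index. For a diagonal metric, g_{ia} T^{aj} = g_{ii} T^{ij} (no sum on i).
g_{11} = 5
S_1{}^1 = 5 * T^{11} = 5 * 4 = 20
S_1{}^2 = 5 * T^{12} = 5 * 1 = 5
Step 2: contract S_1{}^j with v_j.
S_1{}^1 * v_1 = 20 * 2 = 40
S_1{}^2 * v_2 = 5 * 3 = 15
Result = 40 + 15 = 55

55


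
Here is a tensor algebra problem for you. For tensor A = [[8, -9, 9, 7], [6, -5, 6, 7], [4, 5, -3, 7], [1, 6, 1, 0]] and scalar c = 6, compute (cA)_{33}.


Scalar multiplication: (cA)_{ij} = c * A_{ij}.
c = 6
A_{33} = -3
(cA)_{33} = 6 * -3 = -18

-18


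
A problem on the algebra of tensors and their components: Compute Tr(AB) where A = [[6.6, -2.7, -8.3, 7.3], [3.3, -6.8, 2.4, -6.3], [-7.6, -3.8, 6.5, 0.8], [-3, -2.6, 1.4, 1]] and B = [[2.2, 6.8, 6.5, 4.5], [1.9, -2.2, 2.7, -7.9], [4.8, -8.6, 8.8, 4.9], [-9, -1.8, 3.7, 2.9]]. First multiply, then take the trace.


Tr(AB) = sum_i (AB)_{ii} where (AB)_{ii} = sum_k A_{ik} B_{ki}.
(AB)_{11} = 6.6*2.2 + -2.7*1.9 + -8.3*4.8 + 7.3*-9 = -96.15
(AB)_{22} = 3.3*6.8 + -6.8*-2.2 + 2.4*-8.6 + -6.3*-1.8 = 28.1
(AB)_{33} = -7.6*6.5 + -3.8*2.7 + 6.5*8.8 + 0.8*3.7 = 0.5
(AB)_{44} = -3*4.5 + -2.6*-7.9 + 1.4*4.9 + 1*2.9 = 16.8
Tr(AB) = -96.15 + 28.1 + 0.5 + 16.8 = -50.75

-50.75


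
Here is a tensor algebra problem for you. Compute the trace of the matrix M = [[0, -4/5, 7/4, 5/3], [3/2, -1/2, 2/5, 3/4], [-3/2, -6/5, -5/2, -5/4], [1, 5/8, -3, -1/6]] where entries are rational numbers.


The trace is the sum of diagonal entries.
Diagonal: M[1,1] = 0, M[2,2] = -1/2, M[3,3] = -5/2, M[4,4] = -1/6
Tr(M) = 0 + -1/2 + -5/2 + -1/6
Computing step by step:
After adding M[1,1]: 0
After adding M[2,2]: -1/2
After adding M[3,3]: -3
After adding M[4,4]: -19/6
Tr(M) = -19/6

-19/6


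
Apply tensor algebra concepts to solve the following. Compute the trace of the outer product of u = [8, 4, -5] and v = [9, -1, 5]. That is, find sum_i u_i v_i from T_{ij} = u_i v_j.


The outer product gives T_{ij} = u_i v_j.
The trace (contraction) is Tr(T) = sum_i T_{ii} = sum_i u_i v_i.
Diagonal entries:
T_{11} = u_1 * v_1 = 8 * 9 = 72
T_{22} = u_2 * v_2 = 4 * -1 = -4
T_{33} = u_3 * v_3 = -5 * 5 = -25
Tr(T) = 72 + -4 + -25 = 43

43


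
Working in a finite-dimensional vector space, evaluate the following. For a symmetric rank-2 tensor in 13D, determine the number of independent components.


A symmetric rank-2 tensor in d dimensions has d(d+1)/2 independent components.
d = 13
d(d+1)/2 = 13 * 14 / 2 = 182 / 2 = 91

91


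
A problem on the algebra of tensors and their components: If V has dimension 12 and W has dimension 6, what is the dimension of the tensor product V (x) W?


The dimension of a tensor product is the product of dimensions.
dim(V) = 12, dim(W) = 6
dim(V (x) W) = 12 * 6 = 72

72


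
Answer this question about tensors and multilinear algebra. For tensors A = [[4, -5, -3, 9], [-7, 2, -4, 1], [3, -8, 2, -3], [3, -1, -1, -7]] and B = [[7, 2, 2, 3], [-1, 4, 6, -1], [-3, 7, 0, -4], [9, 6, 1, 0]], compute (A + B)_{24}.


Tensor addition is component-wise: (A + B)_{ij} = A_{ij} + B_{ij}.
A_{24} = 1
B_{24} = -1
(A + B)_{24} = 1 + -1 = 0

0


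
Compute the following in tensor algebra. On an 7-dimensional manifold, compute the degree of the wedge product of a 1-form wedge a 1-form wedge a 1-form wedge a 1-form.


The degree of a wedge product is the sum of the degrees of the individual forms.
Degrees: 1, 1, 1, 1
Total degree = 1 + 1 + 1 + 1 = 4

4


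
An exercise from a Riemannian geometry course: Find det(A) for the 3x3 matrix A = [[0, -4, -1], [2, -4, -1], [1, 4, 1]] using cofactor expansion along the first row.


Expanding along the first row, det(A) = a11*M_11 - a12*M_12 + a13*M_13, where M_1j is the (1,j) minor.
Minor M_11 = -4*1 - -1*4 = 0
Minor M_12 = 2*1 - -1*1 = 3
Minor M_13 = 2*4 - -4*1 = 12
det = 0*(0) - -4*(3) + -1*(12)
    = 0 - -12 + -12
    = 0

0


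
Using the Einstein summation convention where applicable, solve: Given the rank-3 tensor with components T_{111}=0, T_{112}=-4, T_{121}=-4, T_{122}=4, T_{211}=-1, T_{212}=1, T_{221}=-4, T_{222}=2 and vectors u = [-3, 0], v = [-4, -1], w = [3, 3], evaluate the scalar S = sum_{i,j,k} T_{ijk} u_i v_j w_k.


S = sum over i,j,k of T_{ijk} u_i v_j w_k. Expanding all 8 terms:
T_{111}*u_1*v_1*w_1 = 0*-3*-4*3 = 0  (running total: 0)
T_{112}*u_1*v_1*w_2 = -4*-3*-4*3 = -144  (running total: -144)
T_{121}*u_1*v_2*w_1 = -4*-3*-1*3 = -36  (running total: -180)
T_{122}*u_1*v_2*w_2 = 4*-3*-1*3 = 36  (running total: -144)
T_{211}*u_2*v_1*w_1 = -1*0*-4*3 = 0  (running total: -144)
T_{212}*u_2*v_1*w_2 = 1*0*-4*3 = 0  (running total: -144)
T_{221}*u_2*v_2*w_1 = -4*0*-1*3 = 0  (running total: -144)
T_{222}*u_2*v_2*w_2 = 2*0*-1*3 = 0  (running total: -144)
S = -144

-144


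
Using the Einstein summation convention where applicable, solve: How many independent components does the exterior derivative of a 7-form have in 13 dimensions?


The exterior derivative of a p-form is a (p+1)-form.
Its number of independent components is C(n, p+1).
n = 13, p+1 = 8
C(13, 8) = 1287

1287


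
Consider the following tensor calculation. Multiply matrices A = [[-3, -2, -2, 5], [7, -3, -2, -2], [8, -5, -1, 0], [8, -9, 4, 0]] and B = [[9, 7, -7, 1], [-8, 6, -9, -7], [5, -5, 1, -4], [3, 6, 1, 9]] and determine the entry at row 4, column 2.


(AB)_{ij} = sum_k A_{ik} B_{kj}.
For i=4, j=2:
A_{41} * B_{12} = 8 * 7 = 56
A_{42} * B_{22} = -9 * 6 = -54
A_{43} * B_{32} = 4 * -5 = -20
A_{44} * B_{42} = 0 * 6 = 0
Sum = 56 + -54 + -20 + 0 = -18

-18


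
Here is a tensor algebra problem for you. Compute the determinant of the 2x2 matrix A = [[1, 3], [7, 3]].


For a 2x2 matrix [[a, b], [c, d]], det = a*d - b*c.
a = 1, b = 3, c = 7, d = 3
a*d = 1 * 3 = 3
b*c = 3 * 7 = 21
det = 3 - 21 = -18

-18


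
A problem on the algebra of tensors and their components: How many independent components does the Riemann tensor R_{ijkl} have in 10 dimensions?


The Riemann tensor in d dimensions has d^2(d^2 - 1)/12 independent components.
d = 10, so d^2 = 100
d^2 - 1 = 99
d^2(d^2 - 1) = 100 * 99 = 9900
Divide by 12: 9900 / 12 = 825

825


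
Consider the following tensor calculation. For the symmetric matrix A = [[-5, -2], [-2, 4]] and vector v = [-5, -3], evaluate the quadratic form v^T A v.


First compute Av:
(Av)_1 = -5*-5 + -2*-3 = 31
(Av)_2 = -2*-5 + 4*-3 = -2
Av = [31, -2]
Then v^T (Av) = -5*31 + -3*-2
= -155 + 6 = -149

-149


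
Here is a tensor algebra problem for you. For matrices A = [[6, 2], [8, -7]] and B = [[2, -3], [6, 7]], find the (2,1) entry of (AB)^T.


(AB)^T_{ij} = (AB)_{ji} = sum_k A_{jk} B_{ki}.
For i=2, j=1 we need (AB)_{12}:
A_{11} * B_{12} = 6 * -3 = -18
A_{12} * B_{22} = 2 * 7 = 14
Sum = -18 + 14 = -4

-4


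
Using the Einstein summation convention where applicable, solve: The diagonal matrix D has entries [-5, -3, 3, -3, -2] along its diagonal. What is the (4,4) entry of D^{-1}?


For a diagonal matrix, the inverse has entries (D^{-1})_{ii} = 1/d_{ii}.
The diagonal entries are: d_{11} = -5, d_{22} = -3, d_{33} = 3, d_{44} = -3, d_{55} = -2
We need (D^{-1})_{44} = 1/d_{44} = 1/-3 = -1/3

-1/3


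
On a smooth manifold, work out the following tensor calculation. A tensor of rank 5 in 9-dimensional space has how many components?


The number of components of a rank-r tensor in d dimensions is d^r.
Here d = 9 and r = 5.
9^5 = 59049

59049


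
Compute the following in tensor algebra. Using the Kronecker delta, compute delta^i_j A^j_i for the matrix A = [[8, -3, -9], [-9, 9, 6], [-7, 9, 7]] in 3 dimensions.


The contraction (trace) of a rank-2 tensor is the sum of its diagonal elements.
Diagonal entries: A[1,1] = 8, A[2,2] = 9, A[3,3] = 7
Tr(A) = 8 + 9 + 7 = 24

24


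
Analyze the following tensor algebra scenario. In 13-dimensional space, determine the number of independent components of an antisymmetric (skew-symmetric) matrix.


An antisymmetric rank-2 tensor satisfies A_{ij} = -A_{ji}, so diagonal entries are zero.
The independent components are the upper-triangular entries: C(n, 2) = n(n-1)/2.
n = 13
C(13, 2) = 13 * 12 / 2 = 156 / 2 = 78

78


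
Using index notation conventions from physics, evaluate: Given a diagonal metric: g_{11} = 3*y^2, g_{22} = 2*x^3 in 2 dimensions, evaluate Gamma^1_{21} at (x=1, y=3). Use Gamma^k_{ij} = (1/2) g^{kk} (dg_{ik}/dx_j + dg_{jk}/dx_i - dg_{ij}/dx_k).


For a diagonal metric, Gamma^k_{ij} = (1/2) g^{kk} (dg_{ik}/dx_j + dg_{jk}/dx_i - dg_{ij}/dx_k).
The metric is diagonal, so g_{ab} = 0 for a != b.
At the given point: g_{11} = 27, g_{22} = 2
g^{11} = 1/27
dg_{21}/dx_1 = 0 (off-diagonal)
dg_{11}/dx_2 = dg_{11}/dx_2 = 18
dg_{21}/dx_1 = 0 (off-diagonal)
Numerator = 0 + 18 - 0 = 18
Gamma^1_{21} = 18 / (2 * 27) = 1/3

1/3


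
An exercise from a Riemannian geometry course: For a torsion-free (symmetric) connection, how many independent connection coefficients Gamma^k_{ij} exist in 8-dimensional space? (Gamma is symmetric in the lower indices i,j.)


Christoffel symbols Gamma^k_{ij} are symmetric in i,j, so there are d * d(d+1)/2 independent symbols.
d = 8
d(d+1)/2 = 8 * 9 / 2 = 36
Total = 8 * 36 = 288

288


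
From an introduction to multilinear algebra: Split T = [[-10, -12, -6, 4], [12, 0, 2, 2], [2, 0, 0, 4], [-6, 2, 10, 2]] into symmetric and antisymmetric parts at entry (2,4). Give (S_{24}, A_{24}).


T_{24} = 2
T_{42} = 2
S_{24} = (2 + 2)/2 = 4/2 = 2
A_{24} = (2 - 2)/2 = 0/2 = 0
Check: S + A = 2 + 0 = 2 = T_{24}.

(2, 0)


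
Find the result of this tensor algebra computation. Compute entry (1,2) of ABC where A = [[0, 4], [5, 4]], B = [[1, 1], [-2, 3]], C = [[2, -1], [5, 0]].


(ABC)_{12} = sum_m (AB)_{1m} C_{m2}. First compute row 1 of AB.
(AB)_{11} = 0*1 + 4*-2 = -8
(AB)_{12} = 0*1 + 4*3 = 12
Now contract with column 2 of C:
(AB)_{11} * C_{12} = -8 * -1 = 8
(AB)_{12} * C_{22} = 12 * 0 = 0
(ABC)_{12} = 8 + 0 = 8

8


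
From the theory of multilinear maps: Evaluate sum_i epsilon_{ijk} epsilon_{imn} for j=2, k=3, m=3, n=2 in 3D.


Using the identity: epsilon_{ijk} epsilon_{imn} = delta_{jm} delta_{kn} - delta_{jn} delta_{km}.
delta_{23} = 0
delta_{32} = 0
delta_{22} = 1
delta_{33} = 1
Result = 0 * 0 - 1 * 1 = 0 - 1 = -1

-1


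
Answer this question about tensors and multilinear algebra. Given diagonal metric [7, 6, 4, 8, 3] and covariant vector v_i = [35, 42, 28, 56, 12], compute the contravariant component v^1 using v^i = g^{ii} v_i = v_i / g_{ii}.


To raise an index with a diagonal metric: v^i = v_i / g_{ii}.
For index 1: v_1 = 35, g_{11} = 7
v^1 = 35 / 7 = 5

5


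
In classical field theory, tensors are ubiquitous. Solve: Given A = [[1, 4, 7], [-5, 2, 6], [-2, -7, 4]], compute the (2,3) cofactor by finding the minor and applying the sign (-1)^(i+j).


To find cofactor C_{23}, delete row 2 and column 3.
The resulting 2x2 submatrix is: [[1, 4], [-2, -7]]
Minor M_{23} = 1*-7 - 4*-2
  = -7 - -8 = 1
Sign = (-1)^(2+3) = (-1)^5 = -1
Cofactor C_{23} = -1 * 1 = -1

-1


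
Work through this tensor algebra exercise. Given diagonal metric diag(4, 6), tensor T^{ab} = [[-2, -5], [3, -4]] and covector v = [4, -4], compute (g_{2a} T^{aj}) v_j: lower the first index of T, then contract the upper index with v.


Step 1: lower the first index. For a diagonal metric, g_{ia} T^{aj} = g_{ii} T^{ij} (no sum on i).
g_{22} = 6
S_2{}^1 = 6 * T^{21} = 6 * 3 = 18
S_2{}^2 = 6 * T^{22} = 6 * -4 = -24
Step 2: contract S_2{}^j with v_j.
S_2{}^1 * v_1 = 18 * 4 = 72
S_2{}^2 * v_2 = -24 * -4 = 96
Result = 72 + 96 = 168

168


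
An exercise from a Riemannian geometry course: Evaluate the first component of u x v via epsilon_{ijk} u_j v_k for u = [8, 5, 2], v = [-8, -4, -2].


(u x v)_1 = sum_{j,k} epsilon_{1jk} u_j v_k. Only permutations of (1,2,3) contribute; the two non-zero terms are:
eps_{123} u_2 v_3 = 1 * 5 * -2 = -10
eps_{132} u_3 v_2 = -1 * 2 * -4 = 8
(u x v)_1 = -2

-2


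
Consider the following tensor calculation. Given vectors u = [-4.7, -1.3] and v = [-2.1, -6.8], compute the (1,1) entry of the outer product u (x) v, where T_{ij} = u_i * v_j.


The outer product entry T_{ij} = u_i * v_j.
We need i=1, j=1.
u_1 = -4.7, v_1 = -2.1
T_{1,1} = -4.7 * -2.1 = 9.87

9.87


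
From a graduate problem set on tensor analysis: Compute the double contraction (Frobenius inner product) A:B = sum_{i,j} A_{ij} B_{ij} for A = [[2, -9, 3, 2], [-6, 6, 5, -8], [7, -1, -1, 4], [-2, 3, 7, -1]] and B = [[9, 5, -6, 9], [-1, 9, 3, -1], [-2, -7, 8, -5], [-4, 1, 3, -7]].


A:B = sum over all i,j of A_{ij} * B_{ij}.
Row 1: 2*9=18, -9*5=-45, 3*-6=-18, 2*9=18 => row sum = -27
Row 2: -6*-1=6, 6*9=54, 5*3=15, -8*-1=8 => row sum = 83
Row 3: 7*-2=-14, -1*-7=7, -1*8=-8, 4*-5=-20 => row sum = -35
Row 4: -2*-4=8, 3*1=3, 7*3=21, -1*-7=7 => row sum = 39
Total = -27 + 83 + -35 + 39 = 60

60


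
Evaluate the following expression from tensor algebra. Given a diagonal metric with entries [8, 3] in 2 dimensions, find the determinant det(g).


For a diagonal metric, the determinant is the product of diagonal entries.
Diagonal entries: 8, 3
det(g) = 8 * 3 = 24

24


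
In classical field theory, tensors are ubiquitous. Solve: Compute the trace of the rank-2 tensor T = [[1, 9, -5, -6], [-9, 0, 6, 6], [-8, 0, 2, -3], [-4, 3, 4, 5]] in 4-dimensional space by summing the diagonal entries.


The contraction (trace) of a rank-2 tensor is the sum of its diagonal elements.
Diagonal entries: A[1,1] = 1, A[2,2] = 0, A[3,3] = 2, A[4,4] = 5
Tr(A) = 1 + 0 + 2 + 5 = 8

8


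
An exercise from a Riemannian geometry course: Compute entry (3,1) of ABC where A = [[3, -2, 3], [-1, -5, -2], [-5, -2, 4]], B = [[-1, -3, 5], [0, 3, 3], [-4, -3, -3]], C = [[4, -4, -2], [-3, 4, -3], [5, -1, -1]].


(ABC)_{31} = sum_m (AB)_{3m} C_{m1}. First compute row 3 of AB.
(AB)_{31} = -5*-1 + -2*0 + 4*-4 = -11
(AB)_{32} = -5*-3 + -2*3 + 4*-3 = -3
(AB)_{33} = -5*5 + -2*3 + 4*-3 = -43
Now contract with column 1 of C:
(AB)_{31} * C_{11} = -11 * 4 = -44
(AB)_{32} * C_{21} = -3 * -3 = 9
(AB)_{33} * C_{31} = -43 * 5 = -215
(ABC)_{31} = -44 + 9 + -215 = -250

-250


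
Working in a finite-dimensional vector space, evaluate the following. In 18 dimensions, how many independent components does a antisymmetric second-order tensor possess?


A antisymmetric rank-2 tensor in d dimensions has d(d-1)/2 independent components.
d = 18
d(d-1)/2 = 18 * 17 / 2 = 306 / 2 = 153

153


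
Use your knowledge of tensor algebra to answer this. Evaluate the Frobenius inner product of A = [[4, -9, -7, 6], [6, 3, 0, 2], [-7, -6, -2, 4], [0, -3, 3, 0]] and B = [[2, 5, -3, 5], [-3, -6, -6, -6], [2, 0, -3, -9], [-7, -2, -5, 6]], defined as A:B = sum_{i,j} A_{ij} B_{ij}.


A:B = sum over all i,j of A_{ij} * B_{ij}.
Row 1: 4*2=8, -9*5=-45, -7*-3=21, 6*5=30 => row sum = 14
Row 2: 6*-3=-18, 3*-6=-18, 0*-6=0, 2*-6=-12 => row sum = -48
Row 3: -7*2=-14, -6*0=0, -2*-3=6, 4*-9=-36 => row sum = -44
Row 4: 0*-7=0, -3*-2=6, 3*-5=-15, 0*6=0 => row sum = -9
Total = 14 + -48 + -44 + -9 = -87

-87


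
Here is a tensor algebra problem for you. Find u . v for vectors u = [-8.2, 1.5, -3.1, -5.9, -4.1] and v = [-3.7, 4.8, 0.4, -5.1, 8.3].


The inner product u . v = sum of u_i * v_i.
Term-by-term: -8.2 * -3.7, 1.5 * 4.8, -3.1 * 0.4, -5.9 * -5.1, -4.1 * 8.3
Products: 30.34, 7.2, -1.24, 30.09, -34.03
Sum = 30.34 + 7.2 + -1.24 + 30.09 + -34.03 = 32.36

32.36


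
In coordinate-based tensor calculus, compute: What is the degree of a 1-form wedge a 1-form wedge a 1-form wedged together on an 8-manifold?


The degree of a wedge product is the sum of the degrees of the individual forms.
Degrees: 1, 1, 1
Total degree = 1 + 1 + 1 = 3

3


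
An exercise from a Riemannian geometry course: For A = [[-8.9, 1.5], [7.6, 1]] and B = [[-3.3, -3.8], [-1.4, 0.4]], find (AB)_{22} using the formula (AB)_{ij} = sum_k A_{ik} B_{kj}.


(AB)_{ij} = sum_k A_{ik} B_{kj}.
For i=2, j=2:
A_{21} * B_{12} = 7.6 * -3.8 = -28.88
A_{22} * B_{22} = 1 * 0.4 = 0.4
Sum = -28.88 + 0.4 = -28.48

-28.48


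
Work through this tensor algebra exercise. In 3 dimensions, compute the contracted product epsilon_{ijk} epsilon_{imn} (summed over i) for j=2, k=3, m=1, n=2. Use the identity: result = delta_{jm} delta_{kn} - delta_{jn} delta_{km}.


Using the identity: epsilon_{ijk} epsilon_{imn} = delta_{jm} delta_{kn} - delta_{jn} delta_{km}.
delta_{21} = 0
delta_{32} = 0
delta_{22} = 1
delta_{31} = 0
Result = 0 * 0 - 1 * 0 = 0 - 0 = 0

0


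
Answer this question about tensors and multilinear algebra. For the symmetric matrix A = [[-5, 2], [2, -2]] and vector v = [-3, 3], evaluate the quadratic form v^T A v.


First compute Av:
(Av)_1 = -5*-3 + 2*3 = 21
(Av)_2 = 2*-3 + -2*3 = -12
Av = [21, -12]
Then v^T (Av) = -3*21 + 3*-12
= -63 + -36 = -99

-99


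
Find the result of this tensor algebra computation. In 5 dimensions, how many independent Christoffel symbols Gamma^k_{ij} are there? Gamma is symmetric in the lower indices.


Christoffel symbols Gamma^k_{ij} are symmetric in i,j, so there are d * d(d+1)/2 independent symbols.
d = 5
d(d+1)/2 = 5 * 6 / 2 = 15
Total = 5 * 15 = 75

75


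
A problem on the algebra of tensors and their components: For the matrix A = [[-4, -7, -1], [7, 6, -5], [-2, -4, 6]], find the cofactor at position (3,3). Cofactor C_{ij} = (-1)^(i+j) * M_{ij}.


To find cofactor C_{33}, delete row 3 and column 3.
The resulting 2x2 submatrix is: [[-4, -7], [7, 6]]
Minor M_{33} = -4*6 - -7*7
  = -24 - -49 = 25
Sign = (-1)^(3+3) = (-1)^6 = 1
Cofactor C_{33} = 1 * 25 = 25

25


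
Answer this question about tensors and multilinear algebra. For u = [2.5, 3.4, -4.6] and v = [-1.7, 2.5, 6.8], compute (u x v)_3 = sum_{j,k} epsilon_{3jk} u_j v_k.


(u x v)_3 = sum_{j,k} epsilon_{3jk} u_j v_k. Only permutations of (1,2,3) contribute; the two non-zero terms are:
eps_{312} u_1 v_2 = 1 * 2.5 * 2.5 = 6.25
eps_{321} u_2 v_1 = -1 * 3.4 * -1.7 = 5.78
(u x v)_3 = 12.03

12.03


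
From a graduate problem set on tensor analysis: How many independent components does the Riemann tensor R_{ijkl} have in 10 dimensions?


The Riemann tensor in d dimensions has d^2(d^2 - 1)/12 independent components.
d = 10, so d^2 = 100
d^2 - 1 = 99
d^2(d^2 - 1) = 100 * 99 = 9900
Divide by 12: 9900 / 12 = 825

825


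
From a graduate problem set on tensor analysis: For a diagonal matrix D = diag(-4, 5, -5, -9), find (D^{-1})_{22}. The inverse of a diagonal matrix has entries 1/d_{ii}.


For a diagonal matrix, the inverse has entries (D^{-1})_{ii} = 1/d_{ii}.
The diagonal entries are: d_{11} = -4, d_{22} = 5, d_{33} = -5, d_{44} = -9
We need (D^{-1})_{22} = 1/d_{22} = 1/5 = 1/5

1/5


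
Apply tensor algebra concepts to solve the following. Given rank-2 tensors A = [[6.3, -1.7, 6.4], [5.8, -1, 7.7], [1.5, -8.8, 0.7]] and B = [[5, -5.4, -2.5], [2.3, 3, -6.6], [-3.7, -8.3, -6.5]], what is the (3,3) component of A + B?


Tensor addition is component-wise: (A + B)_{ij} = A_{ij} + B_{ij}.
A_{33} = 0.7
B_{33} = -6.5
(A + B)_{33} = 0.7 + -6.5 = -5.8

-5.8


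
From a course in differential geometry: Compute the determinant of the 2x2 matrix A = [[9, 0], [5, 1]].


For a 2x2 matrix [[a, b], [c, d]], det = a*d - b*c.
a = 9, b = 0, c = 5, d = 1
a*d = 9 * 1 = 9
b*c = 0 * 5 = 0
det = 9 - 0 = 9

9


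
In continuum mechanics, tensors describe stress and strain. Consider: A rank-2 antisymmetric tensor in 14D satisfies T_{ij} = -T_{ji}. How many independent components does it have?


An antisymmetric rank-2 tensor satisfies A_{ij} = -A_{ji}, so diagonal entries are zero.
The independent components are the upper-triangular entries: C(n, 2) = n(n-1)/2.
n = 14
C(14, 2) = 14 * 13 / 2 = 182 / 2 = 91

91


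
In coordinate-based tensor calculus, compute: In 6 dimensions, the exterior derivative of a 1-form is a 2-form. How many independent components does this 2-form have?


The exterior derivative of a p-form is a (p+1)-form.
Its number of independent components is C(n, p+1).
n = 6, p+1 = 2
C(6, 2) = 15

15


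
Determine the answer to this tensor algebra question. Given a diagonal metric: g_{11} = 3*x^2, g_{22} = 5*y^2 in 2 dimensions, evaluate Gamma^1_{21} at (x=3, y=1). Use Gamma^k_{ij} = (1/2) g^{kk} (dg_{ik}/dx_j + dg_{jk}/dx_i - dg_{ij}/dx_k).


For a diagonal metric, Gamma^k_{ij} = (1/2) g^{kk} (dg_{ik}/dx_j + dg_{jk}/dx_i - dg_{ij}/dx_k).
The metric is diagonal, so g_{ab} = 0 for a != b.
At the given point: g_{11} = 27, g_{22} = 5
g^{11} = 1/27
dg_{21}/dx_1 = 0 (off-diagonal)
dg_{11}/dx_2 = dg_{11}/dx_2 = 0
dg_{21}/dx_1 = 0 (off-diagonal)
Numerator = 0 + 0 - 0 = 0
Gamma^1_{21} = 0 / (2 * 27) = 0

0


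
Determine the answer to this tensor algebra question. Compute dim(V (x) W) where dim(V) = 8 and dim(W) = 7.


The dimension of a tensor product is the product of dimensions.
dim(V) = 8, dim(W) = 7
dim(V (x) W) = 8 * 7 = 56

56


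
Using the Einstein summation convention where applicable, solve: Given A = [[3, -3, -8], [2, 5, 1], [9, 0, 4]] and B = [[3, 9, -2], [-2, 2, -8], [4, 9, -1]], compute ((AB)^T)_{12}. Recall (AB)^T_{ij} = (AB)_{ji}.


(AB)^T_{ij} = (AB)_{ji} = sum_k A_{jk} B_{ki}.
For i=1, j=2 we need (AB)_{21}:
A_{21} * B_{11} = 2 * 3 = 6
A_{22} * B_{21} = 5 * -2 = -10
A_{23} * B_{31} = 1 * 4 = 4
Sum = 6 + -10 + 4 = 0

0


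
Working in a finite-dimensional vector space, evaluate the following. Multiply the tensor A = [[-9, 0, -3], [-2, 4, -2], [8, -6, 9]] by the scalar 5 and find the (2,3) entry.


Scalar multiplication: (cA)_{ij} = c * A_{ij}.
c = 5
A_{23} = -2
(cA)_{23} = 5 * -2 = -10

-10


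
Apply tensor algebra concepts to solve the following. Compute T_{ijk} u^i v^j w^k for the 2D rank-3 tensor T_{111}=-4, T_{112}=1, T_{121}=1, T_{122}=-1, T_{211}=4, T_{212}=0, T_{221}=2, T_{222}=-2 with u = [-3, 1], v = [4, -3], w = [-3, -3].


S = sum over i,j,k of T_{ijk} u_i v_j w_k. Expanding all 8 terms:
T_{111}*u_1*v_1*w_1 = -4*-3*4*-3 = -144  (running total: -144)
T_{112}*u_1*v_1*w_2 = 1*-3*4*-3 = 36  (running total: -108)
T_{121}*u_1*v_2*w_1 = 1*-3*-3*-3 = -27  (running total: -135)
T_{122}*u_1*v_2*w_2 = -1*-3*-3*-3 = 27  (running total: -108)
T_{211}*u_2*v_1*w_1 = 4*1*4*-3 = -48  (running total: -156)
T_{212}*u_2*v_1*w_2 = 0*1*4*-3 = 0  (running total: -156)
T_{221}*u_2*v_2*w_1 = 2*1*-3*-3 = 18  (running total: -138)
T_{222}*u_2*v_2*w_2 = -2*1*-3*-3 = -18  (running total: -156)
S = -156

-156


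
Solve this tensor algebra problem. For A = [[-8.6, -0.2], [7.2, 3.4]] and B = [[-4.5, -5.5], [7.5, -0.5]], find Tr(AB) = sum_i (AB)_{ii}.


Tr(AB) = sum_i (AB)_{ii} where (AB)_{ii} = sum_k A_{ik} B_{ki}.
(AB)_{11} = -8.6*-4.5 + -0.2*7.5 = 37.2
(AB)_{22} = 7.2*-5.5 + 3.4*-0.5 = -41.3
Tr(AB) = 37.2 + -41.3 = -4.1

-4.1


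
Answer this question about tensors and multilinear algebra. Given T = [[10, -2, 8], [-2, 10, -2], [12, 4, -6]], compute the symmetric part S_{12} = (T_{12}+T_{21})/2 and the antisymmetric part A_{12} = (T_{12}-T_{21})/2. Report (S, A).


T_{12} = -2
T_{21} = -2
S_{12} = (-2 + -2)/2 = -4/2 = -2
A_{12} = (-2 - -2)/2 = 0/2 = 0
Check: S + A = -2 + 0 = -2 = T_{12}.

(-2, 0)


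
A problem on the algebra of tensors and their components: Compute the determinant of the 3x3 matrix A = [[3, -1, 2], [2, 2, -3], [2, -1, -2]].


Expanding along the first row, det(A) = a11*M_11 - a12*M_12 + a13*M_13, where M_1j is the (1,j) minor.
Minor M_11 = 2*-2 - -3*-1 = -7
Minor M_12 = 2*-2 - -3*2 = 2
Minor M_13 = 2*-1 - 2*2 = -6
det = 3*(-7) - -1*(2) + 2*(-6)
    = -21 - -2 + -12
    = -31

-31


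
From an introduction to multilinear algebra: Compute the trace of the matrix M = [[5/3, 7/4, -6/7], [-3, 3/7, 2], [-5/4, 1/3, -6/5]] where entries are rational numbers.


The trace is the sum of diagonal entries.
Diagonal: M[1,1] = 5/3, M[2,2] = 3/7, M[3,3] = -6/5
Tr(M) = 5/3 + 3/7 + -6/5
Computing step by step:
After adding M[1,1]: 5/3
After adding M[2,2]: 44/21
After adding M[3,3]: 94/105
Tr(M) = 94/105

94/105


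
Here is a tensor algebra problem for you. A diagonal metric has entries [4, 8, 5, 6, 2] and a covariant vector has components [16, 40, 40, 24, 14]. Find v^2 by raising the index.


To raise an index with a diagonal metric: v^i = v_i / g_{ii}.
For index 2: v_2 = 40, g_{22} = 8
v^2 = 40 / 8 = 5

5


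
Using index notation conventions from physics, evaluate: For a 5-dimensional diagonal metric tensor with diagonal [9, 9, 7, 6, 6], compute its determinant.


For a diagonal metric, the determinant is the product of diagonal entries.
Diagonal entries: 9, 9, 7, 6, 6
det(g) = 9 * 9 * 7 * 6 * 6 = 20412

20412


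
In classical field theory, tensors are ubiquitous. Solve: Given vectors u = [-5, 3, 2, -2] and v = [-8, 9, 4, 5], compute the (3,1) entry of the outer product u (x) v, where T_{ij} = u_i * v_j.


The outer product entry T_{ij} = u_i * v_j.
We need i=3, j=1.
u_3 = 2, v_1 = -8
T_{3,1} = 2 * -8 = -16

-16


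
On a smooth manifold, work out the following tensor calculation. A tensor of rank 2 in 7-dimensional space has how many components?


The number of components of a rank-r tensor in d dimensions is d^r.
Here d = 7 and r = 2.
7^2 = 49

49


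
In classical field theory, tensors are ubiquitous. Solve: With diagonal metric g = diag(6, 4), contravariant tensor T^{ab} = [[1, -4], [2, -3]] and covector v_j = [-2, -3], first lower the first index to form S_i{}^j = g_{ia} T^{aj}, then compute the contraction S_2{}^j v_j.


Step 1: lower the first index. For a diagonal metric, g_{ia} T^{aj} = g_{ii} T^{ij} (no sum on i).
g_{22} = 4
S_2{}^1 = 4 * T^{21} = 4 * 2 = 8
S_2{}^2 = 4 * T^{22} = 4 * -3 = -12
Step 2: contract S_2{}^j with v_j.
S_2{}^1 * v_1 = 8 * -2 = -16
S_2{}^2 * v_2 = -12 * -3 = 36
Result = -16 + 36 = 20

20


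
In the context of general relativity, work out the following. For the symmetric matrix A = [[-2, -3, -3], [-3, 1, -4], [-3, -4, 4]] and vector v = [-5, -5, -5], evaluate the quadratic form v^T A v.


First compute Av:
(Av)_1 = -2*-5 + -3*-5 + -3*-5 = 40
(Av)_2 = -3*-5 + 1*-5 + -4*-5 = 30
(Av)_3 = -3*-5 + -4*-5 + 4*-5 = 15
Av = [40, 30, 15]
Then v^T (Av) = -5*40 + -5*30 + -5*15
= -200 + -150 + -75 = -425

-425


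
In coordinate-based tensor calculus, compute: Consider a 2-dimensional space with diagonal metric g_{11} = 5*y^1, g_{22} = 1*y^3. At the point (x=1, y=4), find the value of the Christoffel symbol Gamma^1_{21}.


For a diagonal metric, Gamma^k_{ij} = (1/2) g^{kk} (dg_{ik}/dx_j + dg_{jk}/dx_i - dg_{ij}/dx_k).
The metric is diagonal, so g_{ab} = 0 for a != b.
At the given point: g_{11} = 20, g_{22} = 64
g^{11} = 1/20
dg_{21}/dx_1 = 0 (off-diagonal)
dg_{11}/dx_2 = dg_{11}/dx_2 = 5
dg_{21}/dx_1 = 0 (off-diagonal)
Numerator = 0 + 5 - 0 = 5
Gamma^1_{21} = 5 / (2 * 20) = 1/8

1/8


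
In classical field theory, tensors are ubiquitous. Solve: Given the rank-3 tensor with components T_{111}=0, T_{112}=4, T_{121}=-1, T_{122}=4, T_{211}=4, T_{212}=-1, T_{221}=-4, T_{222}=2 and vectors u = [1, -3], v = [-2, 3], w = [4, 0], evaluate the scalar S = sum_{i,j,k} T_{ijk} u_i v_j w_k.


S = sum over i,j,k of T_{ijk} u_i v_j w_k. Expanding all 8 terms:
T_{111}*u_1*v_1*w_1 = 0*1*-2*4 = 0  (running total: 0)
T_{112}*u_1*v_1*w_2 = 4*1*-2*0 = 0  (running total: 0)
T_{121}*u_1*v_2*w_1 = -1*1*3*4 = -12  (running total: -12)
T_{122}*u_1*v_2*w_2 = 4*1*3*0 = 0  (running total: -12)
T_{211}*u_2*v_1*w_1 = 4*-3*-2*4 = 96  (running total: 84)
T_{212}*u_2*v_1*w_2 = -1*-3*-2*0 = 0  (running total: 84)
T_{221}*u_2*v_2*w_1 = -4*-3*3*4 = 144  (running total: 228)
T_{222}*u_2*v_2*w_2 = 2*-3*3*0 = 0  (running total: 228)
S = 228

228


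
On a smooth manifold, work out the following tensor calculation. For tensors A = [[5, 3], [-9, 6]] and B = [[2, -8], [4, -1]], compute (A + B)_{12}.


Tensor addition is component-wise: (A + B)_{ij} = A_{ij} + B_{ij}.
A_{12} = 3
B_{12} = -8
(A + B)_{12} = 3 + -8 = -5

-5


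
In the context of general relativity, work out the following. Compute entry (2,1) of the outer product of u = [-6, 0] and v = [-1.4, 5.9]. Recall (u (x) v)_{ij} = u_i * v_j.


The outer product entry T_{ij} = u_i * v_j.
We need i=2, j=1.
u_2 = 0, v_1 = -1.4
T_{2,1} = 0 * -1.4 = 0

0


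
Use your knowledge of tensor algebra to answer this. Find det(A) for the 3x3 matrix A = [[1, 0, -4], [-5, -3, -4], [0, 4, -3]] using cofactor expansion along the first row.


Expanding along the first row, det(A) = a11*M_11 - a12*M_12 + a13*M_13, where M_1j is the (1,j) minor.
Minor M_11 = -3*-3 - -4*4 = 25
Minor M_12 = -5*-3 - -4*0 = 15
Minor M_13 = -5*4 - -3*0 = -20
det = 1*(25) - 0*(15) + -4*(-20)
    = 25 - 0 + 80
    = 105

105
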